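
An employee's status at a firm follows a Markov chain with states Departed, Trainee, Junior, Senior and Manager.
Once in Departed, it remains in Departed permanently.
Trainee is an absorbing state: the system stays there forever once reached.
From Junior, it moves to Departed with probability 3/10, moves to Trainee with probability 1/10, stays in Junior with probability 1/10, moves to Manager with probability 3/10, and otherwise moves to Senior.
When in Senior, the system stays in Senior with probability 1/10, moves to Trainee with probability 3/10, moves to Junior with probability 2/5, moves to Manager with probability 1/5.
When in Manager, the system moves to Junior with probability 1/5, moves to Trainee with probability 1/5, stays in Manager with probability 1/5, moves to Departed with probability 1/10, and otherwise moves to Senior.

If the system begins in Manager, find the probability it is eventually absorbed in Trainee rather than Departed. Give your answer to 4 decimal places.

0.6227

Let h(s) be the probability of absorption at Trainee starting from transient state s. Then h(Trainee) = 1 and h(Departed) = 0. By first-step analysis:
h(Junior) = 0.3·0 + 0.1·1 + 0.1·h(Junior) + 0.2·h(Senior) + 0.3·h(Manager)
h(Senior) = 0.3·1 + 0.4·h(Junior) + 0.1·h(Senior) + 0.2·h(Manager)
h(Manager) = 0.1·0 + 0.2·1 + 0.2·h(Junior) + 0.3·h(Senior) + 0.2·h(Manager)
Solving: h(Junior) = 0.4699, h(Senior) = 0.6806, h(Manager) = 0.6227.
Starting from Manager, the probability is 0.6227.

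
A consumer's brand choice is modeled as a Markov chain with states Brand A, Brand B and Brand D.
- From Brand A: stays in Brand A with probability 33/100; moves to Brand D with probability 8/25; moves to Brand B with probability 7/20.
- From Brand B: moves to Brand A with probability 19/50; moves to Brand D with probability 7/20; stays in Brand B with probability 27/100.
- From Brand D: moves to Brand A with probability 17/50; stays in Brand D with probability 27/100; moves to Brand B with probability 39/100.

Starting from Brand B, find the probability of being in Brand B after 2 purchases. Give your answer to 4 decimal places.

0.3424

Sum over the intermediate state after 1 purchase:
P = P(Brand B→Brand A)·P(Brand A→Brand B) + P(Brand B→Brand B)·P(Brand B→Brand B) + P(Brand B→Brand D)·P(Brand D→Brand B)
  = 0.38×0.35 + 0.27×0.27 + 0.35×0.39
  = 0.1330 + 0.0729 + 0.1365 = 0.3424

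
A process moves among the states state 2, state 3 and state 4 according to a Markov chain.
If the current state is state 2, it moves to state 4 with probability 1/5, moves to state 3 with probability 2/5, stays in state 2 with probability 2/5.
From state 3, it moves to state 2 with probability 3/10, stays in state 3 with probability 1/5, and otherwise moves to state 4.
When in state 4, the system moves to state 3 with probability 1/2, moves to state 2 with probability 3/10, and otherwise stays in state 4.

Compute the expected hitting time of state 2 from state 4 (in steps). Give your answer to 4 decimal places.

Let t(s) be the expected number of steps to first reach state 2 from state s, with t(state 2) = 0. Conditioning on the first step:
t(state 3) = 1 + 0.2·t(state 3) + 0.5·t(state 4)
t(state 4) = 1 + 0.5·t(state 3) + 0.2·t(state 4)
Solving: t(state 3) = 3.3333, t(state 4) = 3.3333.
Expected steps from state 4 to state 2: 3.3333.

3.3333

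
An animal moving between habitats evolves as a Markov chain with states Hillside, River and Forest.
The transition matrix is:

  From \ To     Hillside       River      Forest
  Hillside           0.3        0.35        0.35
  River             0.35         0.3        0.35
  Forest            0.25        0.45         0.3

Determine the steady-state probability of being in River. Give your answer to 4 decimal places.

0.3651

Let the stationary distribution be π with π = πP and π_1 + π_2 + π_3 = 1.
π_1 = 0.3·π_1 + 0.35·π_2 + 0.25·π_3
π_2 = 0.35·π_1 + 0.3·π_2 + 0.45·π_3
Solving with the normalization constraint gives π = (0.3016, 0.3651, 0.3333).
So the stationary probability of River is 0.3651.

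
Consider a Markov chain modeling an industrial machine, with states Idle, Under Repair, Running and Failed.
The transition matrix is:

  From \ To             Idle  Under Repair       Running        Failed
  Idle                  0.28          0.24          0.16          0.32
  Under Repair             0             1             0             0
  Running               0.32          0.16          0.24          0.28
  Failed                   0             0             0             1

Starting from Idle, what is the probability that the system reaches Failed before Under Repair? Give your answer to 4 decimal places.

0.5806

Let h(s) be the probability of absorption at Failed starting from transient state s. Then h(Failed) = 1 and h(Under Repair) = 0. By first-step analysis:
h(Idle) = 0.28·h(Idle) + 0.24·0 + 0.16·h(Running) + 0.32·1
h(Running) = 0.32·h(Idle) + 0.16·0 + 0.24·h(Running) + 0.28·1
Solving: h(Idle) = 0.5806, h(Running) = 0.6129.
Starting from Idle, the probability is 0.5806.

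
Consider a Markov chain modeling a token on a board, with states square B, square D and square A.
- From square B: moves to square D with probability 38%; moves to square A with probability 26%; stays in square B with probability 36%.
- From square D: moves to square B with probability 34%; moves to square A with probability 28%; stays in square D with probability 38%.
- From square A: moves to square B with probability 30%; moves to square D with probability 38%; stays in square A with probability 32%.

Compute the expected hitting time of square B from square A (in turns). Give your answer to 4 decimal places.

3.1726

Let t(s) be the expected number of turns to first reach square B from state s, with t(square B) = 0. Conditioning on the first turn:
t(square D) = 1 + 0.38·t(square D) + 0.28·t(square A)
t(square A) = 1 + 0.38·t(square D) + 0.32·t(square A)
Solving: t(square D) = 3.0457, t(square A) = 3.1726.
Expected turns from square A to square B: 3.1726.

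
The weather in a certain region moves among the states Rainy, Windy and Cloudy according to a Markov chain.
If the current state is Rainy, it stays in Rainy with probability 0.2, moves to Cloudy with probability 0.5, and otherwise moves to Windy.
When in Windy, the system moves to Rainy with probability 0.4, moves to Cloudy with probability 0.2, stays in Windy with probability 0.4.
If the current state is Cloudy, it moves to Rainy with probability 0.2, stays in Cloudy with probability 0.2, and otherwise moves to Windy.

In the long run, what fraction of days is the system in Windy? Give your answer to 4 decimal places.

Let the stationary distribution be π with π = πP and π_1 + π_2 + π_3 = 1.
π_1 = 0.2·π_1 + 0.4·π_2 + 0.2·π_3
π_2 = 0.3·π_1 + 0.4·π_2 + 0.6·π_3
Solving with the normalization constraint gives π = (0.2857, 0.4286, 0.2857).
So the stationary probability of Windy is 0.4286.

0.4286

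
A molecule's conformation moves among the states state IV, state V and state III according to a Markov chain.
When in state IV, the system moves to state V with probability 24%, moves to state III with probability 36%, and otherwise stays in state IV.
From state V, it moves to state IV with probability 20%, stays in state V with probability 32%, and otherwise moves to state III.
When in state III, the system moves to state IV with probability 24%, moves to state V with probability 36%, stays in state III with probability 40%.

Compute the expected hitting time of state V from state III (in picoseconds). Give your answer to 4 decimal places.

Let t(s) be the expected number of picoseconds to first reach state V from state s, with t(state V) = 0. Conditioning on the first picosecond:
t(state IV) = 1 + 0.4·t(state IV) + 0.36·t(state III)
t(state III) = 1 + 0.24·t(state IV) + 0.4·t(state III)
Solving: t(state IV) = 3.5088, t(state III) = 3.0702.
Expected picoseconds from state III to state V: 3.0702.

3.0702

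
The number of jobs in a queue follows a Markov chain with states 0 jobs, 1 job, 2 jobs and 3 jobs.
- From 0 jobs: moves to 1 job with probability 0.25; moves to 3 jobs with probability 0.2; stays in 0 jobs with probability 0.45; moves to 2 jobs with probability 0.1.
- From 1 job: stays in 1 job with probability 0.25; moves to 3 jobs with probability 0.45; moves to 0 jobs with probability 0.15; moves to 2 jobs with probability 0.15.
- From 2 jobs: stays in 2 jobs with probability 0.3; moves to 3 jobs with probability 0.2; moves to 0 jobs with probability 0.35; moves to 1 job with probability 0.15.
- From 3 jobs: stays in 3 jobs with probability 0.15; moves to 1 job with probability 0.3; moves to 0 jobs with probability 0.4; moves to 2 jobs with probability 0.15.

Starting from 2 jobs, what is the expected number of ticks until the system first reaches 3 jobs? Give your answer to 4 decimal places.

Let t(s) be the expected number of ticks to first reach 3 jobs from state s, with t(3 jobs) = 0. Conditioning on the first tick:
t(0 jobs) = 1 + 0.45·t(0 jobs) + 0.25·t(1 job) + 0.1·t(2 jobs)
t(1 job) = 1 + 0.15·t(0 jobs) + 0.25·t(1 job) + 0.15·t(2 jobs)
t(2 jobs) = 1 + 0.35·t(0 jobs) + 0.15·t(1 job) + 0.3·t(2 jobs)
Solving: t(0 jobs) = 3.8609, t(1 job) = 2.9017, t(2 jobs) = 3.9808.
Expected ticks from 2 jobs to 3 jobs: 3.9808.

3.9808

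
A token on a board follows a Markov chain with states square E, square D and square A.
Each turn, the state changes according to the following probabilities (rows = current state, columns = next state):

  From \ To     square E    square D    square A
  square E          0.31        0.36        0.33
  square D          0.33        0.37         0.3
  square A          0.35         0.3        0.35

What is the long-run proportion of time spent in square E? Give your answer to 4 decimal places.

Let the stationary distribution be π with π = πP and π_1 + π_2 + π_3 = 1.
π_1 = 0.31·π_1 + 0.33·π_2 + 0.35·π_3
π_2 = 0.36·π_1 + 0.37·π_2 + 0.3·π_3
Solving with the normalization constraint gives π = (0.3299, 0.3439, 0.3262).
So the stationary probability of square E is 0.3299.

0.3299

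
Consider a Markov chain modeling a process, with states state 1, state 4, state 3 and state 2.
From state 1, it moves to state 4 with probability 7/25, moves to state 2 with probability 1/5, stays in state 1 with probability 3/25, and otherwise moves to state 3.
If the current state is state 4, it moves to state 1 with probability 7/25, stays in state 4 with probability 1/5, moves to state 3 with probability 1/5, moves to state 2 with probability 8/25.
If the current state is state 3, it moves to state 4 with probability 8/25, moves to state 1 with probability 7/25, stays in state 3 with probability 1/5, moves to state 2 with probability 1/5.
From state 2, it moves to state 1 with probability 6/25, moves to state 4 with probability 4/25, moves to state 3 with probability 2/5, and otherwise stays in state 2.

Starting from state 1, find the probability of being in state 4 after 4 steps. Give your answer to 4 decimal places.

Propagate the distribution vector 4 steps from state 1.
After 0 steps: (1.0000, 0.0000, 0.0000, 0.0000)
After 1 step: (0.1200, 0.2800, 0.4000, 0.2000)
After 2 steps: (0.2528, 0.2496, 0.2640, 0.2336)
After 3 steps: (0.2302, 0.2426, 0.2973, 0.2300)
After 4 steps: (0.2340, 0.2449, 0.2920, 0.2291)
P(in state 4 after 4 steps) = 0.2449

0.2449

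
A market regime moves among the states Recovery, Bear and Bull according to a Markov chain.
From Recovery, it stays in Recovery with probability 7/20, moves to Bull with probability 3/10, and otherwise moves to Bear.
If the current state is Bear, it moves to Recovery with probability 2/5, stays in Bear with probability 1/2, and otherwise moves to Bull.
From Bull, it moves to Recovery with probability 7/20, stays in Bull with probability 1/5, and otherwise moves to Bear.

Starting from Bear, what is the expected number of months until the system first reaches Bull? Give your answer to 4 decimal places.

5.6757

Let t(s) be the expected number of months to first reach Bull from state s, with t(Bull) = 0. Conditioning on the first month:
t(Recovery) = 1 + 0.35·t(Recovery) + 0.35·t(Bear)
t(Bear) = 1 + 0.4·t(Recovery) + 0.5·t(Bear)
Solving: t(Recovery) = 4.5946, t(Bear) = 5.6757.
Expected months from Bear to Bull: 5.6757.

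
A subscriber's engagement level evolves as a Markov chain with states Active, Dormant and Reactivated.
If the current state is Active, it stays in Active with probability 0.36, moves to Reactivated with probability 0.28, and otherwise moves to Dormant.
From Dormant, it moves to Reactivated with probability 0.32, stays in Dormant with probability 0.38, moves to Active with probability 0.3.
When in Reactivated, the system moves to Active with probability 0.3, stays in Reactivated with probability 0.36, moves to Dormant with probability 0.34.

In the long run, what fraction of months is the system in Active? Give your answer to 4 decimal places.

0.3191

Let the stationary distribution be π with π = πP and π_1 + π_2 + π_3 = 1.
π_1 = 0.36·π_1 + 0.3·π_2 + 0.3·π_3
π_2 = 0.36·π_1 + 0.38·π_2 + 0.34·π_3
Solving with the normalization constraint gives π = (0.3191, 0.3608, 0.3200).
So the stationary probability of Active is 0.3191.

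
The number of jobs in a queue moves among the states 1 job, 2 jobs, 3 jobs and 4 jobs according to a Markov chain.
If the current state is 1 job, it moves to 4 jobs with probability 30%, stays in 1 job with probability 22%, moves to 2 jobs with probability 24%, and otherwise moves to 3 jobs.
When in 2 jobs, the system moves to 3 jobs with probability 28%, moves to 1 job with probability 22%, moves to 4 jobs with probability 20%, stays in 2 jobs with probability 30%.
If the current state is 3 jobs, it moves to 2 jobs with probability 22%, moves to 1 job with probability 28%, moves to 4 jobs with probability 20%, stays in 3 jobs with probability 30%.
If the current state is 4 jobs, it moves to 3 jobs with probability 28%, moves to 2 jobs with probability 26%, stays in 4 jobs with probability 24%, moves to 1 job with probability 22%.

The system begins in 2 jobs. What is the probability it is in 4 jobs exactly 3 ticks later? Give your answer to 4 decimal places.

0.2329

Propagate the distribution vector 3 ticks from 2 jobs.
After 0 ticks: (0.0000, 1.0000, 0.0000, 0.0000)
After 1 tick: (0.2200, 0.3000, 0.2800, 0.2000)
After 2 ticks: (0.2368, 0.2564, 0.2768, 0.2300)
After 3 ticks: (0.2366, 0.2544, 0.2761, 0.2329)
P(in 4 jobs after 3 ticks) = 0.2329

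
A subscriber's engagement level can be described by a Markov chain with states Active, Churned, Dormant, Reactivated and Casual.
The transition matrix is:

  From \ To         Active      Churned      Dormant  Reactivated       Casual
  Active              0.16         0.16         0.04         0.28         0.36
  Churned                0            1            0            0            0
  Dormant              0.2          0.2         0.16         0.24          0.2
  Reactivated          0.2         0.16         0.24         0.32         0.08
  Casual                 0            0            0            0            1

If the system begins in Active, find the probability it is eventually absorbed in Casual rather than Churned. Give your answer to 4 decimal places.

Let h(s) be the probability of absorption at Casual starting from transient state s. Then h(Casual) = 1 and h(Churned) = 0. By first-step analysis:
h(Active) = 0.16·h(Active) + 0.16·0 + 0.04·h(Dormant) + 0.28·h(Reactivated) + 0.36·1
h(Dormant) = 0.2·h(Active) + 0.2·0 + 0.16·h(Dormant) + 0.24·h(Reactivated) + 0.2·1
h(Reactivated) = 0.2·h(Active) + 0.16·0 + 0.24·h(Dormant) + 0.32·h(Reactivated) + 0.08·1
Solving: h(Active) = 0.6143, h(Dormant) = 0.5223, h(Reactivated) = 0.4827.
Starting from Active, the probability is 0.6143.

0.6143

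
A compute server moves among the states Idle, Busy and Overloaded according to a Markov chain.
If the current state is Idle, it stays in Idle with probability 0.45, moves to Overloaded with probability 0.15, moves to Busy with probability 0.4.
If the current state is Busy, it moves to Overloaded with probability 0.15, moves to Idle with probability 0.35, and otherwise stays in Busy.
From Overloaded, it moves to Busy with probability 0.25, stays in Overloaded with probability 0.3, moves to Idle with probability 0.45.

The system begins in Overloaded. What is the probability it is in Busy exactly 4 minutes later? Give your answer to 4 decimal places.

0.4140

Propagate the distribution vector 4 minutes from Overloaded.
After 0 minutes: (0.0000, 0.0000, 1.0000)
After 1 minute: (0.4500, 0.2500, 0.3000)
After 2 minutes: (0.4250, 0.3800, 0.1950)
After 3 minutes: (0.4120, 0.4088, 0.1793)
After 4 minutes: (0.4091, 0.4140, 0.1769)
P(in Busy after 4 minutes) = 0.4140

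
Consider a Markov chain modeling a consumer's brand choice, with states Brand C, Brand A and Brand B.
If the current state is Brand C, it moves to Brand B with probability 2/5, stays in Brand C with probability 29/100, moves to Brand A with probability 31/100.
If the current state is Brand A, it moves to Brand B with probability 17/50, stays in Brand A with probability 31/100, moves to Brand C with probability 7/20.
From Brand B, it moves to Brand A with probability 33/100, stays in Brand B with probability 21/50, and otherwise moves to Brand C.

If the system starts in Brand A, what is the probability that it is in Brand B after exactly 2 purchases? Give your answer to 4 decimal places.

0.3882

Sum over the intermediate state after 1 purchase:
P = P(Brand A→Brand C)·P(Brand C→Brand B) + P(Brand A→Brand A)·P(Brand A→Brand B) + P(Brand A→Brand B)·P(Brand B→Brand B)
  = 0.35×0.4 + 0.31×0.34 + 0.34×0.42
  = 0.1400 + 0.1054 + 0.1428 = 0.3882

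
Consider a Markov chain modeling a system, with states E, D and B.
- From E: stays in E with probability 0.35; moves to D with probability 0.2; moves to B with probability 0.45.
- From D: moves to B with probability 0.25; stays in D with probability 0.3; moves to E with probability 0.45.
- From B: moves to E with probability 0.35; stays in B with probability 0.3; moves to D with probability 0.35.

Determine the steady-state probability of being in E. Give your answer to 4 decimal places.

Let the stationary distribution be π with π = πP and π_1 + π_2 + π_3 = 1.
π_1 = 0.35·π_1 + 0.45·π_2 + 0.35·π_3
π_2 = 0.2·π_1 + 0.3·π_2 + 0.35·π_3
Solving with the normalization constraint gives π = (0.3779, 0.2793, 0.3427).
So the stationary probability of E is 0.3779.

0.3779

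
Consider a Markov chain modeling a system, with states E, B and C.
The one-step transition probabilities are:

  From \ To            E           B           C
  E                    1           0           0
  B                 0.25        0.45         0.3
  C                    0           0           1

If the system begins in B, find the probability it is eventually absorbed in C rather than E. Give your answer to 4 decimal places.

0.5455

Let h(s) be the probability of absorption at C starting from transient state s. Then h(C) = 1 and h(E) = 0. By first-step analysis:
h(B) = 0.25·0 + 0.45·h(B) + 0.3·1
Solving: h(B) = 0.5455.
Starting from B, the probability is 0.5455.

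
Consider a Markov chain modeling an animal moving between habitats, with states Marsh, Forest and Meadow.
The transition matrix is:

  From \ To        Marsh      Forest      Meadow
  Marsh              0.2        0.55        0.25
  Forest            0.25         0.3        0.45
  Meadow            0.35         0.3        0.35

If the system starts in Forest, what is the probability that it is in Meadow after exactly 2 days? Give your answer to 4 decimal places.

Sum over the intermediate state after 1 day:
P = P(Forest→Marsh)·P(Marsh→Meadow) + P(Forest→Forest)·P(Forest→Meadow) + P(Forest→Meadow)·P(Meadow→Meadow)
  = 0.25×0.25 + 0.3×0.45 + 0.45×0.35
  = 0.0625 + 0.1350 + 0.1575 = 0.3550

0.3550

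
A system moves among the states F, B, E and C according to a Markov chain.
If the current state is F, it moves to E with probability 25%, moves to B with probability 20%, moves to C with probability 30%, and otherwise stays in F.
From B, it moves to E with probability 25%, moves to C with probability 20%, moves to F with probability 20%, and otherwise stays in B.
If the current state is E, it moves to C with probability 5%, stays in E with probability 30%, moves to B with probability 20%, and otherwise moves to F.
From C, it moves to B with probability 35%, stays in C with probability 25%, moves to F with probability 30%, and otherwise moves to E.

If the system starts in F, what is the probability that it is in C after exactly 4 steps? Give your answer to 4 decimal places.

0.2048

Propagate the distribution vector 4 steps from F.
After 0 steps: (1.0000, 0.0000, 0.0000, 0.0000)
After 1 step: (0.2500, 0.2000, 0.2500, 0.3000)
After 2 steps: (0.3050, 0.2750, 0.2175, 0.2025)
After 3 steps: (0.2899, 0.2716, 0.2305, 0.2080)
After 4 steps: (0.2929, 0.2719, 0.2303, 0.2048)
P(in C after 4 steps) = 0.2048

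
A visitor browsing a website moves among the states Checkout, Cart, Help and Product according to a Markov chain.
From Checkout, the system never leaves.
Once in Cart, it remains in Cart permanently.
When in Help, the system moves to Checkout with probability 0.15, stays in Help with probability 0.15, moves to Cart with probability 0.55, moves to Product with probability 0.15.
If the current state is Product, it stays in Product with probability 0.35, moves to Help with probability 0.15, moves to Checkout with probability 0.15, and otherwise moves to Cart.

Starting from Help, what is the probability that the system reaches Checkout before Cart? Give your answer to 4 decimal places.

Let h(s) be the probability of absorption at Checkout starting from transient state s. Then h(Checkout) = 1 and h(Cart) = 0. By first-step analysis:
h(Help) = 0.15·1 + 0.55·0 + 0.15·h(Help) + 0.15·h(Product)
h(Product) = 0.15·1 + 0.35·0 + 0.15·h(Help) + 0.35·h(Product)
Solving: h(Help) = 0.2264, h(Product) = 0.2830.
Starting from Help, the probability is 0.2264.

0.2264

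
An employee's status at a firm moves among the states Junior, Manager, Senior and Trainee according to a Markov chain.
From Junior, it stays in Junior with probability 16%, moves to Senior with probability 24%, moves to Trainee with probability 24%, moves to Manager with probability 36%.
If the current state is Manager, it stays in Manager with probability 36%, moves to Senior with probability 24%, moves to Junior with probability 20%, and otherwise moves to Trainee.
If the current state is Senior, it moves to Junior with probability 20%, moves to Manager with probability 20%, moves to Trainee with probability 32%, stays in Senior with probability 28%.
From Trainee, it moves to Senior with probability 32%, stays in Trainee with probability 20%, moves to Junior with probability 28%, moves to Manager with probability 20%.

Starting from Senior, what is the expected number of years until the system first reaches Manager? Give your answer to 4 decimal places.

4.2717

Let t(s) be the expected number of years to first reach Manager from state s, with t(Manager) = 0. Conditioning on the first year:
t(Junior) = 1 + 0.16·t(Junior) + 0.24·t(Senior) + 0.24·t(Trainee)
t(Senior) = 1 + 0.2·t(Junior) + 0.28·t(Senior) + 0.32·t(Trainee)
t(Trainee) = 1 + 0.28·t(Junior) + 0.32·t(Senior) + 0.2·t(Trainee)
Solving: t(Junior) = 3.6181, t(Senior) = 4.2717, t(Trainee) = 4.2250.
Expected years from Senior to Manager: 4.2717.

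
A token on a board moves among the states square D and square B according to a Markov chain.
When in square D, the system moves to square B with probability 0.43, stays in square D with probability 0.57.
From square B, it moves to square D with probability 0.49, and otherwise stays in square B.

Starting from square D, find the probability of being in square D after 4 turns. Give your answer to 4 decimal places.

0.5326

Propagate the distribution vector 4 turns from square D.
After 0 turns: (1.0000, 0.0000)
After 1 turn: (0.5700, 0.4300)
After 2 turns: (0.5356, 0.4644)
After 3 turns: (0.5328, 0.4672)
After 4 turns: (0.5326, 0.4674)
P(in square D after 4 turns) = 0.5326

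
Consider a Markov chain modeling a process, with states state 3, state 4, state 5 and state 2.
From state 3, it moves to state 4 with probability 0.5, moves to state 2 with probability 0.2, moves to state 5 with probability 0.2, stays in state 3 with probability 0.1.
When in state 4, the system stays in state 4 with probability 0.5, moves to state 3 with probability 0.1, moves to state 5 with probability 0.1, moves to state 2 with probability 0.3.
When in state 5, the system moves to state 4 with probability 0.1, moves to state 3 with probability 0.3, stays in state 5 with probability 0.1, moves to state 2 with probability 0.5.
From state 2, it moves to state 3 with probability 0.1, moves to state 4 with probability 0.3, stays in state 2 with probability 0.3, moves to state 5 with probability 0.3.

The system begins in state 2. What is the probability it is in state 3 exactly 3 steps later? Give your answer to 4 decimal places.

Propagate the distribution vector 3 steps from state 2.
After 0 steps: (0.0000, 0.0000, 0.0000, 1.0000)
After 1 step: (0.1000, 0.3000, 0.3000, 0.3000)
After 2 steps: (0.1600, 0.3200, 0.1700, 0.3500)
After 3 steps: (0.1340, 0.3620, 0.1860, 0.3180)
P(in state 3 after 3 steps) = 0.1340

0.1340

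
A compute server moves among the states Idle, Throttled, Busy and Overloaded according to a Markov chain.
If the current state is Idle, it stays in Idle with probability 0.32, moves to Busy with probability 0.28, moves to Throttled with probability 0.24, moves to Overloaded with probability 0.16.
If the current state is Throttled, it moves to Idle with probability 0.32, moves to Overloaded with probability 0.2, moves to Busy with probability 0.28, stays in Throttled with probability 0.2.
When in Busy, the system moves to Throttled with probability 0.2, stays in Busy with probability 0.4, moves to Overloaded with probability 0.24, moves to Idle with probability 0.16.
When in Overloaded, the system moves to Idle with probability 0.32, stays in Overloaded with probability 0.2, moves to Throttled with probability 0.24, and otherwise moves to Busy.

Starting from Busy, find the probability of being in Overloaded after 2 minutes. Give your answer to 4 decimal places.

Propagate the distribution vector 2 minutes from Busy.
After 0 minutes: (0.0000, 0.0000, 1.0000, 0.0000)
After 1 minute: (0.1600, 0.2000, 0.4000, 0.2400)
After 2 minutes: (0.2560, 0.2160, 0.3184, 0.2096)
P(in Overloaded after 2 minutes) = 0.2096

0.2096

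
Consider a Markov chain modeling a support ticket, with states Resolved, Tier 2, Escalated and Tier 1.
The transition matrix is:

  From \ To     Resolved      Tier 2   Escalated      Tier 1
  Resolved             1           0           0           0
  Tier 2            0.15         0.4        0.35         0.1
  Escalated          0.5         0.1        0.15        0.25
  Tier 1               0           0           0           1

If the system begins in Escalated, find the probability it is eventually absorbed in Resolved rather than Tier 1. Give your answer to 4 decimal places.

Let h(s) be the probability of absorption at Resolved starting from transient state s. Then h(Resolved) = 1 and h(Tier 1) = 0. By first-step analysis:
h(Tier 2) = 0.15·1 + 0.4·h(Tier 2) + 0.35·h(Escalated) + 0.1·0
h(Escalated) = 0.5·1 + 0.1·h(Tier 2) + 0.15·h(Escalated) + 0.25·0
Solving: h(Tier 2) = 0.6368, h(Escalated) = 0.6632.
Starting from Escalated, the probability is 0.6632.

0.6632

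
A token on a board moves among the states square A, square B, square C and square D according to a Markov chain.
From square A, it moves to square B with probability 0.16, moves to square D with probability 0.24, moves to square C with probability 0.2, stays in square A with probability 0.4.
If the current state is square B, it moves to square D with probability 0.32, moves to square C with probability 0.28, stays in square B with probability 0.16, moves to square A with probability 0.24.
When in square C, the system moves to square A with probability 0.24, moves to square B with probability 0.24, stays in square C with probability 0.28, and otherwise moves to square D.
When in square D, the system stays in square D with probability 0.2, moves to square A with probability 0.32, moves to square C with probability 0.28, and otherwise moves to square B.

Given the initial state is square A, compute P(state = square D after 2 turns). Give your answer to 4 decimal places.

Propagate the distribution vector 2 turns from square A.
After 0 turns: (1.0000, 0.0000, 0.0000, 0.0000)
After 1 turn: (0.4000, 0.1600, 0.2000, 0.2400)
After 2 turns: (0.3232, 0.1856, 0.2480, 0.2432)
P(in square D after 2 turns) = 0.2432

0.2432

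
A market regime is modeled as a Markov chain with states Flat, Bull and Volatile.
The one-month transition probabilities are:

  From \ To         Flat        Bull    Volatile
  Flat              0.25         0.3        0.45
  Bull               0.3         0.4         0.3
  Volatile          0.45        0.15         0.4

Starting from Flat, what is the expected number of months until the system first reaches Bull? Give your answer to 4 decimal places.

4.2424

Let t(s) be the expected number of months to first reach Bull from state s, with t(Bull) = 0. Conditioning on the first month:
t(Flat) = 1 + 0.25·t(Flat) + 0.45·t(Volatile)
t(Volatile) = 1 + 0.45·t(Flat) + 0.4·t(Volatile)
Solving: t(Flat) = 4.2424, t(Volatile) = 4.8485.
Expected months from Flat to Bull: 4.2424.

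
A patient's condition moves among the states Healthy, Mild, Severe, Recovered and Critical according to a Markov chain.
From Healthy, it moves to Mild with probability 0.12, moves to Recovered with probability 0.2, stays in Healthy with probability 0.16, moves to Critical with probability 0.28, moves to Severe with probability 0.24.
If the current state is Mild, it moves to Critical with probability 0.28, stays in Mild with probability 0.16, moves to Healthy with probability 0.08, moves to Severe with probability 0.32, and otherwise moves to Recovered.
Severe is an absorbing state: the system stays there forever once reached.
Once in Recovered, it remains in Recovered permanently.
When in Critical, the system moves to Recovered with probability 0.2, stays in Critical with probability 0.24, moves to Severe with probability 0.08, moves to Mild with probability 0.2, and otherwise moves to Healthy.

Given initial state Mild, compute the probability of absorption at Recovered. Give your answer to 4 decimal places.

0.4201

Let h(s) be the probability of absorption at Recovered starting from transient state s. Then h(Recovered) = 1 and h(Severe) = 0. By first-step analysis:
h(Healthy) = 0.16·h(Healthy) + 0.12·h(Mild) + 0.24·0 + 0.2·1 + 0.28·h(Critical)
h(Mild) = 0.08·h(Healthy) + 0.16·h(Mild) + 0.32·0 + 0.16·1 + 0.28·h(Critical)
h(Critical) = 0.28·h(Healthy) + 0.2·h(Mild) + 0.08·0 + 0.2·1 + 0.24·h(Critical)
Solving: h(Healthy) = 0.4819, h(Mild) = 0.4201, h(Critical) = 0.5512.
Starting from Mild, the probability is 0.4201.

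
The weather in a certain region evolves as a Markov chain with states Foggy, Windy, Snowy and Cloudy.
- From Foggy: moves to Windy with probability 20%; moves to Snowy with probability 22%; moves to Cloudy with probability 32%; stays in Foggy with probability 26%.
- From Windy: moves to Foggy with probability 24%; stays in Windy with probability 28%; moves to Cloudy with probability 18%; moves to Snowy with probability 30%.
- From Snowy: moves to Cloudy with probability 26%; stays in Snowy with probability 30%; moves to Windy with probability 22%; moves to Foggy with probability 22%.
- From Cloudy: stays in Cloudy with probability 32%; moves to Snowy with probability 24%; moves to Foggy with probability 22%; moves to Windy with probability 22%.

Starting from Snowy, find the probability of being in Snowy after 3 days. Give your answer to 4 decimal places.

Propagate the distribution vector 3 days from Snowy.
After 0 days: (0.0000, 0.0000, 1.0000, 0.0000)
After 1 day: (0.2200, 0.2200, 0.3000, 0.2600)
After 2 days: (0.2332, 0.2288, 0.2668, 0.2712)
After 3 days: (0.2339, 0.2291, 0.2651, 0.2720)
P(in Snowy after 3 days) = 0.2651

0.2651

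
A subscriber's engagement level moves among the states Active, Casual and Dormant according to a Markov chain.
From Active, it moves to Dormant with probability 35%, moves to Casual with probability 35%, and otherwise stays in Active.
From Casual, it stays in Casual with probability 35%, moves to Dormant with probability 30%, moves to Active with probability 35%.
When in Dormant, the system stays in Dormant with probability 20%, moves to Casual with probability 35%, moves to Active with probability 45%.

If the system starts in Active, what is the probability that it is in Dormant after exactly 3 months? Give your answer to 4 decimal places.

Propagate the distribution vector 3 months from Active.
After 0 months: (1.0000, 0.0000, 0.0000)
After 1 month: (0.3000, 0.3500, 0.3500)
After 2 months: (0.3700, 0.3500, 0.2800)
After 3 months: (0.3595, 0.3500, 0.2905)
P(in Dormant after 3 months) = 0.2905

0.2905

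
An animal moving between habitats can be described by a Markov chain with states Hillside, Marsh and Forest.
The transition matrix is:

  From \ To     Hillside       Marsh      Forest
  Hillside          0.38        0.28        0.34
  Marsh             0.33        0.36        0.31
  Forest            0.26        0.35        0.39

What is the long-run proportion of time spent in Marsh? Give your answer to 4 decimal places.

Let the stationary distribution be π with π = πP and π_1 + π_2 + π_3 = 1.
π_1 = 0.38·π_1 + 0.33·π_2 + 0.26·π_3
π_2 = 0.28·π_1 + 0.36·π_2 + 0.35·π_3
Solving with the normalization constraint gives π = (0.3218, 0.3308, 0.3474).
So the stationary probability of Marsh is 0.3308.

0.3308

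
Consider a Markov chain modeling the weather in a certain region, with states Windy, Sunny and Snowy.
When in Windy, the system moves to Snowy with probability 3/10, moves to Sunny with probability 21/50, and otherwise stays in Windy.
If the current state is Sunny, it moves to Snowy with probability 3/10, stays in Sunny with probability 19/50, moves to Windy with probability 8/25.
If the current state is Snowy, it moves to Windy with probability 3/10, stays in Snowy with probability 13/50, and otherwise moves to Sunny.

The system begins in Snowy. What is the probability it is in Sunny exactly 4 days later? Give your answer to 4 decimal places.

Propagate the distribution vector 4 days from Snowy.
After 0 days: (0.0000, 0.0000, 1.0000)
After 1 day: (0.3000, 0.4400, 0.2600)
After 2 days: (0.3028, 0.4076, 0.2896)
After 3 days: (0.3021, 0.4095, 0.2884)
After 4 days: (0.3021, 0.4094, 0.2885)
P(in Sunny after 4 days) = 0.4094

0.4094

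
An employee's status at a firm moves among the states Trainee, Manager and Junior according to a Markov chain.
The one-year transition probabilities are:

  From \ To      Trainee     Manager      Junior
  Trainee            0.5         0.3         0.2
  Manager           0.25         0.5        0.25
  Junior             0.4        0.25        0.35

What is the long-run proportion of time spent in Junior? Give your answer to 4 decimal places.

0.2564

Let the stationary distribution be π with π = πP and π_1 + π_2 + π_3 = 1.
π_1 = 0.5·π_1 + 0.25·π_2 + 0.4·π_3
π_2 = 0.3·π_1 + 0.5·π_2 + 0.25·π_3
Solving with the normalization constraint gives π = (0.3846, 0.3590, 0.2564).
So the stationary probability of Junior is 0.2564.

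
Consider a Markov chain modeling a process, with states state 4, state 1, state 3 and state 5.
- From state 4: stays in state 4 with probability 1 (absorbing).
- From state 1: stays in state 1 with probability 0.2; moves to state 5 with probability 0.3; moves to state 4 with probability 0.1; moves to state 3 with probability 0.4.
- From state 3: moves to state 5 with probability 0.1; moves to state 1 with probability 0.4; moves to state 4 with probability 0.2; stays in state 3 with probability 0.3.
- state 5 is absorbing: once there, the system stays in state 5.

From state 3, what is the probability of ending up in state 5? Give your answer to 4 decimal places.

Let h(s) be the probability of absorption at state 5 starting from transient state s. Then h(state 5) = 1 and h(state 4) = 0. By first-step analysis:
h(state 1) = 0.1·0 + 0.2·h(state 1) + 0.4·h(state 3) + 0.3·1
h(state 3) = 0.2·0 + 0.4·h(state 1) + 0.3·h(state 3) + 0.1·1
Solving: h(state 1) = 0.6250, h(state 3) = 0.5000.
Starting from state 3, the probability is 0.5000.

0.5000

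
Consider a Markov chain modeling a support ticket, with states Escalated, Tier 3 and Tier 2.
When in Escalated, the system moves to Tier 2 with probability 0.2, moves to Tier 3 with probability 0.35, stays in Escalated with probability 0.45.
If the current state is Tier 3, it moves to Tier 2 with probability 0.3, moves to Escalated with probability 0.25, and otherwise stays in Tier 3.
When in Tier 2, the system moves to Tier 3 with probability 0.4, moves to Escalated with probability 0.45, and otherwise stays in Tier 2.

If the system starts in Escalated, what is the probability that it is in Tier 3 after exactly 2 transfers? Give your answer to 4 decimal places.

Sum over the intermediate state after 1 transfer:
P = P(Escalated→Escalated)·P(Escalated→Tier 3) + P(Escalated→Tier 3)·P(Tier 3→Tier 3) + P(Escalated→Tier 2)·P(Tier 2→Tier 3)
  = 0.45×0.35 + 0.35×0.45 + 0.2×0.4
  = 0.1575 + 0.1575 + 0.0800 = 0.3950

0.3950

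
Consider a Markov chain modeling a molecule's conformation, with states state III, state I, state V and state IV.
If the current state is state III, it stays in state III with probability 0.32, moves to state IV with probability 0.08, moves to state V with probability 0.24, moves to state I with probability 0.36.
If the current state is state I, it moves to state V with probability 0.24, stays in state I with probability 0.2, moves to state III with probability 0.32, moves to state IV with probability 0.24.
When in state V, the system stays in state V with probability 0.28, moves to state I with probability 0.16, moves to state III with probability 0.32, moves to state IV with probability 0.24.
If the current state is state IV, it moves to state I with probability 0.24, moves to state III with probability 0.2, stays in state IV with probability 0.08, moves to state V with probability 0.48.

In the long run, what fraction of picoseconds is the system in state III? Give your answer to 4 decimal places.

0.3001

Let the stationary distribution be π with π = πP and π_1 + π_2 + π_3 + π_4 = 1.
π_1 = 0.32·π_1 + 0.32·π_2 + 0.32·π_3 + 0.2·π_4
π_2 = 0.36·π_1 + 0.2·π_2 + 0.16·π_3 + 0.24·π_4
π_3 = 0.24·π_1 + 0.24·π_2 + 0.28·π_3 + 0.48·π_4
Solving with the normalization constraint gives π = (0.3001, 0.2430, 0.2914, 0.1655).
So the stationary probability of state III is 0.3001.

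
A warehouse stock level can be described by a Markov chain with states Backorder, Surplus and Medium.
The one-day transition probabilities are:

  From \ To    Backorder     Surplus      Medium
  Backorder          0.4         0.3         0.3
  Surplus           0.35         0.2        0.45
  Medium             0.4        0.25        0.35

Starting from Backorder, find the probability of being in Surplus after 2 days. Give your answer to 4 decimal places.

Sum over the intermediate state after 1 day:
P = P(Backorder→Backorder)·P(Backorder→Surplus) + P(Backorder→Surplus)·P(Surplus→Surplus) + P(Backorder→Medium)·P(Medium→Surplus)
  = 0.4×0.3 + 0.3×0.2 + 0.3×0.25
  = 0.1200 + 0.0600 + 0.0750 = 0.2550

0.2550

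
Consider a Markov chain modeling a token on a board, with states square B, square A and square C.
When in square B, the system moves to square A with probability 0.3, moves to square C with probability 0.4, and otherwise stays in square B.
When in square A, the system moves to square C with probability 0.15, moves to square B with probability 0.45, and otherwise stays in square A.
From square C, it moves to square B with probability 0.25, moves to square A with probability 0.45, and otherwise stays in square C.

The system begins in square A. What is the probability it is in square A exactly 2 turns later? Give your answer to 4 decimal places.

Sum over the intermediate state after 1 turn:
P = P(square A→square B)·P(square B→square A) + P(square A→square A)·P(square A→square A) + P(square A→square C)·P(square C→square A)
  = 0.45×0.3 + 0.4×0.4 + 0.15×0.45
  = 0.1350 + 0.1600 + 0.0675 = 0.3625

0.3625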